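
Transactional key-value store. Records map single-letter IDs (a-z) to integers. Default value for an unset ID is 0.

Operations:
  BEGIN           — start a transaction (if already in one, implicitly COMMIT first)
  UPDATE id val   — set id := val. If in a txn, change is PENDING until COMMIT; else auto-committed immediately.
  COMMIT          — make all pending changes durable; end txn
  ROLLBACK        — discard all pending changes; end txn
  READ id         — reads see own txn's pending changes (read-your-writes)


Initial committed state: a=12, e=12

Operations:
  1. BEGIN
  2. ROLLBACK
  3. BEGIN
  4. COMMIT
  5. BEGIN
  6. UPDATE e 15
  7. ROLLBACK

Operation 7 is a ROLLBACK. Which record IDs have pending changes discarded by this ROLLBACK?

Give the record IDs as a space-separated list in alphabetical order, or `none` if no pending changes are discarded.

Initial committed: {a=12, e=12}
Op 1: BEGIN: in_txn=True, pending={}
Op 2: ROLLBACK: discarded pending []; in_txn=False
Op 3: BEGIN: in_txn=True, pending={}
Op 4: COMMIT: merged [] into committed; committed now {a=12, e=12}
Op 5: BEGIN: in_txn=True, pending={}
Op 6: UPDATE e=15 (pending; pending now {e=15})
Op 7: ROLLBACK: discarded pending ['e']; in_txn=False
ROLLBACK at op 7 discards: ['e']

Answer: e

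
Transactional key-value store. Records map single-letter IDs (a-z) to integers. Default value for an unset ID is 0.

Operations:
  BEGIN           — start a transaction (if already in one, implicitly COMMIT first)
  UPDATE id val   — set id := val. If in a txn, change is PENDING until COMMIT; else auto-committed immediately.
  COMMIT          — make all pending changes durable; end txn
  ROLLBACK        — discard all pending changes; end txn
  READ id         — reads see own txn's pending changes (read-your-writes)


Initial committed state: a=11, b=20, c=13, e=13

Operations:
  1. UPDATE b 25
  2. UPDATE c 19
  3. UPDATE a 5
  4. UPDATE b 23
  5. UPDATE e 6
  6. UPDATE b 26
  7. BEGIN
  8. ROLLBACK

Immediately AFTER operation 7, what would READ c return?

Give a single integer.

Initial committed: {a=11, b=20, c=13, e=13}
Op 1: UPDATE b=25 (auto-commit; committed b=25)
Op 2: UPDATE c=19 (auto-commit; committed c=19)
Op 3: UPDATE a=5 (auto-commit; committed a=5)
Op 4: UPDATE b=23 (auto-commit; committed b=23)
Op 5: UPDATE e=6 (auto-commit; committed e=6)
Op 6: UPDATE b=26 (auto-commit; committed b=26)
Op 7: BEGIN: in_txn=True, pending={}
After op 7: visible(c) = 19 (pending={}, committed={a=5, b=26, c=19, e=6})

Answer: 19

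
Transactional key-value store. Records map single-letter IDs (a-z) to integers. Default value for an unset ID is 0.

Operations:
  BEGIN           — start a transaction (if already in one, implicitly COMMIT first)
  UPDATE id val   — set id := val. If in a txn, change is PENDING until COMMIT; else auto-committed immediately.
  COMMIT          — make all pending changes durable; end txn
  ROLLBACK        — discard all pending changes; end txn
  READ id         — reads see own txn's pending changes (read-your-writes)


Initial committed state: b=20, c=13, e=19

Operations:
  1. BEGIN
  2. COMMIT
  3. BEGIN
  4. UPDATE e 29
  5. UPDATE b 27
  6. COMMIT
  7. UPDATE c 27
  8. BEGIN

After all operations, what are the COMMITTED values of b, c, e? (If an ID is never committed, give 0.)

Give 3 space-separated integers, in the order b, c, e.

Initial committed: {b=20, c=13, e=19}
Op 1: BEGIN: in_txn=True, pending={}
Op 2: COMMIT: merged [] into committed; committed now {b=20, c=13, e=19}
Op 3: BEGIN: in_txn=True, pending={}
Op 4: UPDATE e=29 (pending; pending now {e=29})
Op 5: UPDATE b=27 (pending; pending now {b=27, e=29})
Op 6: COMMIT: merged ['b', 'e'] into committed; committed now {b=27, c=13, e=29}
Op 7: UPDATE c=27 (auto-commit; committed c=27)
Op 8: BEGIN: in_txn=True, pending={}
Final committed: {b=27, c=27, e=29}

Answer: 27 27 29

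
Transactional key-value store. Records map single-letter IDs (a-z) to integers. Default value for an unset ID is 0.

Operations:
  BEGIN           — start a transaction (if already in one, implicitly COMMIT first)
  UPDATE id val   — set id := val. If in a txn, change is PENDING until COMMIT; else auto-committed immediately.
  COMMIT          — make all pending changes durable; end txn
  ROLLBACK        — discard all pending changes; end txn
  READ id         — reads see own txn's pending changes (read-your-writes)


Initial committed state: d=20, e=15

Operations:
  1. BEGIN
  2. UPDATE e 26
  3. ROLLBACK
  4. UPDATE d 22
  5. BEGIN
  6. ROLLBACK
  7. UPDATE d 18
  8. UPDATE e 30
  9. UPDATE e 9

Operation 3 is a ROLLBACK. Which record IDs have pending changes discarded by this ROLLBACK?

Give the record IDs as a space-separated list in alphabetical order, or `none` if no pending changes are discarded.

Initial committed: {d=20, e=15}
Op 1: BEGIN: in_txn=True, pending={}
Op 2: UPDATE e=26 (pending; pending now {e=26})
Op 3: ROLLBACK: discarded pending ['e']; in_txn=False
Op 4: UPDATE d=22 (auto-commit; committed d=22)
Op 5: BEGIN: in_txn=True, pending={}
Op 6: ROLLBACK: discarded pending []; in_txn=False
Op 7: UPDATE d=18 (auto-commit; committed d=18)
Op 8: UPDATE e=30 (auto-commit; committed e=30)
Op 9: UPDATE e=9 (auto-commit; committed e=9)
ROLLBACK at op 3 discards: ['e']

Answer: e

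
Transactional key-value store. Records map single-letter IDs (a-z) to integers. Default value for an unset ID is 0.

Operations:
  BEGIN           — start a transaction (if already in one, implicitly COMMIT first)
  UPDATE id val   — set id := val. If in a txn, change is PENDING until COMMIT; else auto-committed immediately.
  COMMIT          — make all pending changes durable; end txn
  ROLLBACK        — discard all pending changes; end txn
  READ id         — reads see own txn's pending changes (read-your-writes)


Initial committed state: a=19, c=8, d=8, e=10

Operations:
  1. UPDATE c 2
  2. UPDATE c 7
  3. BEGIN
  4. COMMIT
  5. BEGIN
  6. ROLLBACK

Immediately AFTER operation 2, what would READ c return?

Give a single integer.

Answer: 7

Derivation:
Initial committed: {a=19, c=8, d=8, e=10}
Op 1: UPDATE c=2 (auto-commit; committed c=2)
Op 2: UPDATE c=7 (auto-commit; committed c=7)
After op 2: visible(c) = 7 (pending={}, committed={a=19, c=7, d=8, e=10})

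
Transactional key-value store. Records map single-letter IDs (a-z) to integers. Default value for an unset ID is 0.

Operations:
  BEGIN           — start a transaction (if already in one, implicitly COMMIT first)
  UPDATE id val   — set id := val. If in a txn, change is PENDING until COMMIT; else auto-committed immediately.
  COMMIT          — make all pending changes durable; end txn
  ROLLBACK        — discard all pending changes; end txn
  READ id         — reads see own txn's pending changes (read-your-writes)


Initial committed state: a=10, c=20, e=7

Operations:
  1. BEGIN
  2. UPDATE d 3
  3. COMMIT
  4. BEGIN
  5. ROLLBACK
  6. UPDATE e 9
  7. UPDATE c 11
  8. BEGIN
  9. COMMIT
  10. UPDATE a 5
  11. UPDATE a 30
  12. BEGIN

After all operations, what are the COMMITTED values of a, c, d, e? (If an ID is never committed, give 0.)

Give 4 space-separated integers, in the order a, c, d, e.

Initial committed: {a=10, c=20, e=7}
Op 1: BEGIN: in_txn=True, pending={}
Op 2: UPDATE d=3 (pending; pending now {d=3})
Op 3: COMMIT: merged ['d'] into committed; committed now {a=10, c=20, d=3, e=7}
Op 4: BEGIN: in_txn=True, pending={}
Op 5: ROLLBACK: discarded pending []; in_txn=False
Op 6: UPDATE e=9 (auto-commit; committed e=9)
Op 7: UPDATE c=11 (auto-commit; committed c=11)
Op 8: BEGIN: in_txn=True, pending={}
Op 9: COMMIT: merged [] into committed; committed now {a=10, c=11, d=3, e=9}
Op 10: UPDATE a=5 (auto-commit; committed a=5)
Op 11: UPDATE a=30 (auto-commit; committed a=30)
Op 12: BEGIN: in_txn=True, pending={}
Final committed: {a=30, c=11, d=3, e=9}

Answer: 30 11 3 9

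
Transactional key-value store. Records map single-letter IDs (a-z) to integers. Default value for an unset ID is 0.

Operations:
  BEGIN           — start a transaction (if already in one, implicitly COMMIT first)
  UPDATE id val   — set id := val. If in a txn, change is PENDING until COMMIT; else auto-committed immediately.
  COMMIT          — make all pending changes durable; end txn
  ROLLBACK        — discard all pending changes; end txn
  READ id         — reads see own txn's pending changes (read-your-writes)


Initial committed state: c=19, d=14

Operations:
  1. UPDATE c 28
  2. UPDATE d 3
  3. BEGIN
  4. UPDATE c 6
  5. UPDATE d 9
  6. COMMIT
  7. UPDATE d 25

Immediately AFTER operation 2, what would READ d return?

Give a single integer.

Answer: 3

Derivation:
Initial committed: {c=19, d=14}
Op 1: UPDATE c=28 (auto-commit; committed c=28)
Op 2: UPDATE d=3 (auto-commit; committed d=3)
After op 2: visible(d) = 3 (pending={}, committed={c=28, d=3})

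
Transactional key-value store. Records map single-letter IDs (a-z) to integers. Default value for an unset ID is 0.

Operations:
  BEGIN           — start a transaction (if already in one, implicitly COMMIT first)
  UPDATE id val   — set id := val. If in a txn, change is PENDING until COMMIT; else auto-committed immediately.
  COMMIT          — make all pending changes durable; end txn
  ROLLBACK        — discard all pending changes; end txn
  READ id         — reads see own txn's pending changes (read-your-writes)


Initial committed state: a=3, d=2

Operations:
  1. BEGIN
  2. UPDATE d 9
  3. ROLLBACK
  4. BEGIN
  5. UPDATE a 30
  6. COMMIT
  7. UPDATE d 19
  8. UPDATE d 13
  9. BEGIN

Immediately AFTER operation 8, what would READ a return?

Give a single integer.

Answer: 30

Derivation:
Initial committed: {a=3, d=2}
Op 1: BEGIN: in_txn=True, pending={}
Op 2: UPDATE d=9 (pending; pending now {d=9})
Op 3: ROLLBACK: discarded pending ['d']; in_txn=False
Op 4: BEGIN: in_txn=True, pending={}
Op 5: UPDATE a=30 (pending; pending now {a=30})
Op 6: COMMIT: merged ['a'] into committed; committed now {a=30, d=2}
Op 7: UPDATE d=19 (auto-commit; committed d=19)
Op 8: UPDATE d=13 (auto-commit; committed d=13)
After op 8: visible(a) = 30 (pending={}, committed={a=30, d=13})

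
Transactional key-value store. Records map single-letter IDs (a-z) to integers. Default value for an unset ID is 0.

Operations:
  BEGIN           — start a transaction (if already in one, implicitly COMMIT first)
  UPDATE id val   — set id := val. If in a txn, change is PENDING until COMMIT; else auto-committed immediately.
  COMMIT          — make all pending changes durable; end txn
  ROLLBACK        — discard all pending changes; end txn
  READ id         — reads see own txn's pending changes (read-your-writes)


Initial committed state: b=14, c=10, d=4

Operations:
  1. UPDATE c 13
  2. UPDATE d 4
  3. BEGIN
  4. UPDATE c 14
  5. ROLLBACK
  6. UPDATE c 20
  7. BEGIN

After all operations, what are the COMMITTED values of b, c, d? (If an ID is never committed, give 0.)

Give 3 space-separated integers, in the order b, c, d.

Initial committed: {b=14, c=10, d=4}
Op 1: UPDATE c=13 (auto-commit; committed c=13)
Op 2: UPDATE d=4 (auto-commit; committed d=4)
Op 3: BEGIN: in_txn=True, pending={}
Op 4: UPDATE c=14 (pending; pending now {c=14})
Op 5: ROLLBACK: discarded pending ['c']; in_txn=False
Op 6: UPDATE c=20 (auto-commit; committed c=20)
Op 7: BEGIN: in_txn=True, pending={}
Final committed: {b=14, c=20, d=4}

Answer: 14 20 4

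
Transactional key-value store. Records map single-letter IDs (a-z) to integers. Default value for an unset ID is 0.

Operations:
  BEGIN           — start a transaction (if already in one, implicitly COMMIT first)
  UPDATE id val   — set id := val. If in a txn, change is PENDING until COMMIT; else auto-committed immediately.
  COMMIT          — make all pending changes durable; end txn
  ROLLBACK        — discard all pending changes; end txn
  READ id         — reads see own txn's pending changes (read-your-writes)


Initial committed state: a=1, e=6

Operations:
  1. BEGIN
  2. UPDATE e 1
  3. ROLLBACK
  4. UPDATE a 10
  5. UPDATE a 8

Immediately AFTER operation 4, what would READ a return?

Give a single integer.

Answer: 10

Derivation:
Initial committed: {a=1, e=6}
Op 1: BEGIN: in_txn=True, pending={}
Op 2: UPDATE e=1 (pending; pending now {e=1})
Op 3: ROLLBACK: discarded pending ['e']; in_txn=False
Op 4: UPDATE a=10 (auto-commit; committed a=10)
After op 4: visible(a) = 10 (pending={}, committed={a=10, e=6})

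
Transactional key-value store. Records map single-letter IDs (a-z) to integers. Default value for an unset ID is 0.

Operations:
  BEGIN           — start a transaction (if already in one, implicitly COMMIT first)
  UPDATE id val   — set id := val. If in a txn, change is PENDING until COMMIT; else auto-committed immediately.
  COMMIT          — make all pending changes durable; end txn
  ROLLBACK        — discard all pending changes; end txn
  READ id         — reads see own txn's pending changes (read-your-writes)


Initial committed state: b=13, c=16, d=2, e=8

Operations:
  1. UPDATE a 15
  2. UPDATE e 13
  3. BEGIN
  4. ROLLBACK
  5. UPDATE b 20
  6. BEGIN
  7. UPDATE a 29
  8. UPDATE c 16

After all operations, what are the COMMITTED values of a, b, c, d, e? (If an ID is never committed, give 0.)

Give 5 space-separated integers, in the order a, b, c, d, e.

Answer: 15 20 16 2 13

Derivation:
Initial committed: {b=13, c=16, d=2, e=8}
Op 1: UPDATE a=15 (auto-commit; committed a=15)
Op 2: UPDATE e=13 (auto-commit; committed e=13)
Op 3: BEGIN: in_txn=True, pending={}
Op 4: ROLLBACK: discarded pending []; in_txn=False
Op 5: UPDATE b=20 (auto-commit; committed b=20)
Op 6: BEGIN: in_txn=True, pending={}
Op 7: UPDATE a=29 (pending; pending now {a=29})
Op 8: UPDATE c=16 (pending; pending now {a=29, c=16})
Final committed: {a=15, b=20, c=16, d=2, e=13}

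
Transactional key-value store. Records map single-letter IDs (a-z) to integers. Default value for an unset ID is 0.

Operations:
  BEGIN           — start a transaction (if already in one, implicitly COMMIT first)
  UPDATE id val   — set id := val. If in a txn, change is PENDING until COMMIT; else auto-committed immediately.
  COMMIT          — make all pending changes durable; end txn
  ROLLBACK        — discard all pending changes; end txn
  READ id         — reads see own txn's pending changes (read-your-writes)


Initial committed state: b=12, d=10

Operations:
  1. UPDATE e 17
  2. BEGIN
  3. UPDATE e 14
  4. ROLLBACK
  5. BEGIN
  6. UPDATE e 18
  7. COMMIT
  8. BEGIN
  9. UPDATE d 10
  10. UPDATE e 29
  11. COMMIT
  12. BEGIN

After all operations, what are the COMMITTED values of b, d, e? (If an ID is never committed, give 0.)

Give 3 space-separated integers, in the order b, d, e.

Initial committed: {b=12, d=10}
Op 1: UPDATE e=17 (auto-commit; committed e=17)
Op 2: BEGIN: in_txn=True, pending={}
Op 3: UPDATE e=14 (pending; pending now {e=14})
Op 4: ROLLBACK: discarded pending ['e']; in_txn=False
Op 5: BEGIN: in_txn=True, pending={}
Op 6: UPDATE e=18 (pending; pending now {e=18})
Op 7: COMMIT: merged ['e'] into committed; committed now {b=12, d=10, e=18}
Op 8: BEGIN: in_txn=True, pending={}
Op 9: UPDATE d=10 (pending; pending now {d=10})
Op 10: UPDATE e=29 (pending; pending now {d=10, e=29})
Op 11: COMMIT: merged ['d', 'e'] into committed; committed now {b=12, d=10, e=29}
Op 12: BEGIN: in_txn=True, pending={}
Final committed: {b=12, d=10, e=29}

Answer: 12 10 29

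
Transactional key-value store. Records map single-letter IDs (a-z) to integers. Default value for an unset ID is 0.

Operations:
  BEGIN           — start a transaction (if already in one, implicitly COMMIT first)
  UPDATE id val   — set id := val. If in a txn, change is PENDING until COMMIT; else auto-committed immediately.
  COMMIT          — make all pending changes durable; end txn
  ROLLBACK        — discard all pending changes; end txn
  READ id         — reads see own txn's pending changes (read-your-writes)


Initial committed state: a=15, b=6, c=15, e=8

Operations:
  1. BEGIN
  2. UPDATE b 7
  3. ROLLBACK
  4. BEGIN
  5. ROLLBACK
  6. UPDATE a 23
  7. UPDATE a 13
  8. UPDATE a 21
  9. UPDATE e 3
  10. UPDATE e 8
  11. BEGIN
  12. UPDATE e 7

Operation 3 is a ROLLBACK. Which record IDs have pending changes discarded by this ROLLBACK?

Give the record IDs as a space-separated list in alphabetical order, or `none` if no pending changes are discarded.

Answer: b

Derivation:
Initial committed: {a=15, b=6, c=15, e=8}
Op 1: BEGIN: in_txn=True, pending={}
Op 2: UPDATE b=7 (pending; pending now {b=7})
Op 3: ROLLBACK: discarded pending ['b']; in_txn=False
Op 4: BEGIN: in_txn=True, pending={}
Op 5: ROLLBACK: discarded pending []; in_txn=False
Op 6: UPDATE a=23 (auto-commit; committed a=23)
Op 7: UPDATE a=13 (auto-commit; committed a=13)
Op 8: UPDATE a=21 (auto-commit; committed a=21)
Op 9: UPDATE e=3 (auto-commit; committed e=3)
Op 10: UPDATE e=8 (auto-commit; committed e=8)
Op 11: BEGIN: in_txn=True, pending={}
Op 12: UPDATE e=7 (pending; pending now {e=7})
ROLLBACK at op 3 discards: ['b']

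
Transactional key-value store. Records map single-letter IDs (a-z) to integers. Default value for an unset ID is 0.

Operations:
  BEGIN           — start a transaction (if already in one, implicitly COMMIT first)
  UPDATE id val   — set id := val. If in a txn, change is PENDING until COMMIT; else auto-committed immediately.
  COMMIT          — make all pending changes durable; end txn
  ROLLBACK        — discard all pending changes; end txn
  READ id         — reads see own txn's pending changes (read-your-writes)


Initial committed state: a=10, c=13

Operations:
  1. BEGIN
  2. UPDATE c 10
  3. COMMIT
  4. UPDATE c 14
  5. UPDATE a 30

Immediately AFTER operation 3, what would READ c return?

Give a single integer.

Answer: 10

Derivation:
Initial committed: {a=10, c=13}
Op 1: BEGIN: in_txn=True, pending={}
Op 2: UPDATE c=10 (pending; pending now {c=10})
Op 3: COMMIT: merged ['c'] into committed; committed now {a=10, c=10}
After op 3: visible(c) = 10 (pending={}, committed={a=10, c=10})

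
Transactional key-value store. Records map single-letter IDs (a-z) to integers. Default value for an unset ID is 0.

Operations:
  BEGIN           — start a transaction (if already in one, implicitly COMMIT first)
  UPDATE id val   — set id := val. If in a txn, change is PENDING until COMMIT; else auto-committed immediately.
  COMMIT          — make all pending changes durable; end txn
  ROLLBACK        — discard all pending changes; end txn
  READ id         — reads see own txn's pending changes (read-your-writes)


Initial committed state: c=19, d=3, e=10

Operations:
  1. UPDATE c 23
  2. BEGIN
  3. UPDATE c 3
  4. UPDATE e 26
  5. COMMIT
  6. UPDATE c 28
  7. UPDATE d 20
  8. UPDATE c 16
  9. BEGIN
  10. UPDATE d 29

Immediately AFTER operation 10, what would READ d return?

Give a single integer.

Initial committed: {c=19, d=3, e=10}
Op 1: UPDATE c=23 (auto-commit; committed c=23)
Op 2: BEGIN: in_txn=True, pending={}
Op 3: UPDATE c=3 (pending; pending now {c=3})
Op 4: UPDATE e=26 (pending; pending now {c=3, e=26})
Op 5: COMMIT: merged ['c', 'e'] into committed; committed now {c=3, d=3, e=26}
Op 6: UPDATE c=28 (auto-commit; committed c=28)
Op 7: UPDATE d=20 (auto-commit; committed d=20)
Op 8: UPDATE c=16 (auto-commit; committed c=16)
Op 9: BEGIN: in_txn=True, pending={}
Op 10: UPDATE d=29 (pending; pending now {d=29})
After op 10: visible(d) = 29 (pending={d=29}, committed={c=16, d=20, e=26})

Answer: 29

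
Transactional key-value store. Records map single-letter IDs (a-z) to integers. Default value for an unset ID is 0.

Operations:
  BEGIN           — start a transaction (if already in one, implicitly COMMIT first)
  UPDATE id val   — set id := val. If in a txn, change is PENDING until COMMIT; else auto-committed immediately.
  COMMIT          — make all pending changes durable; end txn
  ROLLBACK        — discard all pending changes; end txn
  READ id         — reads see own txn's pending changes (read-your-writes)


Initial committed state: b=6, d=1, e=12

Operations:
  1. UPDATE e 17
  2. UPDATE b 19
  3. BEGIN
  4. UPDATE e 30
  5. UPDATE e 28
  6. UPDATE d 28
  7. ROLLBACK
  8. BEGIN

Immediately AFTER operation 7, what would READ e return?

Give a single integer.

Initial committed: {b=6, d=1, e=12}
Op 1: UPDATE e=17 (auto-commit; committed e=17)
Op 2: UPDATE b=19 (auto-commit; committed b=19)
Op 3: BEGIN: in_txn=True, pending={}
Op 4: UPDATE e=30 (pending; pending now {e=30})
Op 5: UPDATE e=28 (pending; pending now {e=28})
Op 6: UPDATE d=28 (pending; pending now {d=28, e=28})
Op 7: ROLLBACK: discarded pending ['d', 'e']; in_txn=False
After op 7: visible(e) = 17 (pending={}, committed={b=19, d=1, e=17})

Answer: 17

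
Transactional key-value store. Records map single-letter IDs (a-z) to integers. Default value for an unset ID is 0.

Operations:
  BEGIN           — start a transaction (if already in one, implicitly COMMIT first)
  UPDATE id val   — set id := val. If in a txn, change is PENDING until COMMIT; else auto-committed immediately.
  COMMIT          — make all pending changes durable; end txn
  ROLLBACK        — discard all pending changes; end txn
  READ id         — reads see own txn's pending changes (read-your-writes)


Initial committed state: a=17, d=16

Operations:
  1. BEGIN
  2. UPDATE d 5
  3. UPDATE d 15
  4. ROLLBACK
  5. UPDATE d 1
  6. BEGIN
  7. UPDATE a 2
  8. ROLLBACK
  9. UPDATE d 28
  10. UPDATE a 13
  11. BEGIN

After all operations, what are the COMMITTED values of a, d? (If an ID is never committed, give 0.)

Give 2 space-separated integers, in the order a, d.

Initial committed: {a=17, d=16}
Op 1: BEGIN: in_txn=True, pending={}
Op 2: UPDATE d=5 (pending; pending now {d=5})
Op 3: UPDATE d=15 (pending; pending now {d=15})
Op 4: ROLLBACK: discarded pending ['d']; in_txn=False
Op 5: UPDATE d=1 (auto-commit; committed d=1)
Op 6: BEGIN: in_txn=True, pending={}
Op 7: UPDATE a=2 (pending; pending now {a=2})
Op 8: ROLLBACK: discarded pending ['a']; in_txn=False
Op 9: UPDATE d=28 (auto-commit; committed d=28)
Op 10: UPDATE a=13 (auto-commit; committed a=13)
Op 11: BEGIN: in_txn=True, pending={}
Final committed: {a=13, d=28}

Answer: 13 28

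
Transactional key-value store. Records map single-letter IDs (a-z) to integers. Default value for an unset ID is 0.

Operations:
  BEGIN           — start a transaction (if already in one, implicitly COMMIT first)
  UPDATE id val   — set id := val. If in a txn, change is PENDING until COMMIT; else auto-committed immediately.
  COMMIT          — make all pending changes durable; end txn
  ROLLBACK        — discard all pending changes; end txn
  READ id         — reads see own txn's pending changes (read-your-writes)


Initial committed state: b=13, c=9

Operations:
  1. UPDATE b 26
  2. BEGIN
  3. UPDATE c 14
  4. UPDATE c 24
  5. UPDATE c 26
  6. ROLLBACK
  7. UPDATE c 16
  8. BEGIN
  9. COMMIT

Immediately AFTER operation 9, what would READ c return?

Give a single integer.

Initial committed: {b=13, c=9}
Op 1: UPDATE b=26 (auto-commit; committed b=26)
Op 2: BEGIN: in_txn=True, pending={}
Op 3: UPDATE c=14 (pending; pending now {c=14})
Op 4: UPDATE c=24 (pending; pending now {c=24})
Op 5: UPDATE c=26 (pending; pending now {c=26})
Op 6: ROLLBACK: discarded pending ['c']; in_txn=False
Op 7: UPDATE c=16 (auto-commit; committed c=16)
Op 8: BEGIN: in_txn=True, pending={}
Op 9: COMMIT: merged [] into committed; committed now {b=26, c=16}
After op 9: visible(c) = 16 (pending={}, committed={b=26, c=16})

Answer: 16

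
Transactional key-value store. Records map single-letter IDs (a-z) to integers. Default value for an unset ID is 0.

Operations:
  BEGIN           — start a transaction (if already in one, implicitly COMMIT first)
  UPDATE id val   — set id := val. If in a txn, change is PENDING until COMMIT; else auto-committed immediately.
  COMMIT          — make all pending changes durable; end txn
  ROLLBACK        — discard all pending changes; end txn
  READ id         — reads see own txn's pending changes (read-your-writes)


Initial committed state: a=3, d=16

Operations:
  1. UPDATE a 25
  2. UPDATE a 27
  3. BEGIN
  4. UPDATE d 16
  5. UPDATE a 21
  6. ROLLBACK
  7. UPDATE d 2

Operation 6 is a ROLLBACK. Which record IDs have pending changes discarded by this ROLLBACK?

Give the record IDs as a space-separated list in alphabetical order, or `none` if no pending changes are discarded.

Initial committed: {a=3, d=16}
Op 1: UPDATE a=25 (auto-commit; committed a=25)
Op 2: UPDATE a=27 (auto-commit; committed a=27)
Op 3: BEGIN: in_txn=True, pending={}
Op 4: UPDATE d=16 (pending; pending now {d=16})
Op 5: UPDATE a=21 (pending; pending now {a=21, d=16})
Op 6: ROLLBACK: discarded pending ['a', 'd']; in_txn=False
Op 7: UPDATE d=2 (auto-commit; committed d=2)
ROLLBACK at op 6 discards: ['a', 'd']

Answer: a d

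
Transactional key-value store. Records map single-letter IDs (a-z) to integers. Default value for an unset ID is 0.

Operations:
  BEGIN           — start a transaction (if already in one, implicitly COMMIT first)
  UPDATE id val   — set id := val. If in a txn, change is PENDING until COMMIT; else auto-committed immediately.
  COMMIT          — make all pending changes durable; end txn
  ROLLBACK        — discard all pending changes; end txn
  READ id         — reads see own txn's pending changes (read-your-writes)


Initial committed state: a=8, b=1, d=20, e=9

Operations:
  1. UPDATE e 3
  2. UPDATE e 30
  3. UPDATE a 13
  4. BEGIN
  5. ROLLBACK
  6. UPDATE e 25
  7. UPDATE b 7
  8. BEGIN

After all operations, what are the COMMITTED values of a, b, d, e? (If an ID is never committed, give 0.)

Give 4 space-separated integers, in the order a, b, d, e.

Initial committed: {a=8, b=1, d=20, e=9}
Op 1: UPDATE e=3 (auto-commit; committed e=3)
Op 2: UPDATE e=30 (auto-commit; committed e=30)
Op 3: UPDATE a=13 (auto-commit; committed a=13)
Op 4: BEGIN: in_txn=True, pending={}
Op 5: ROLLBACK: discarded pending []; in_txn=False
Op 6: UPDATE e=25 (auto-commit; committed e=25)
Op 7: UPDATE b=7 (auto-commit; committed b=7)
Op 8: BEGIN: in_txn=True, pending={}
Final committed: {a=13, b=7, d=20, e=25}

Answer: 13 7 20 25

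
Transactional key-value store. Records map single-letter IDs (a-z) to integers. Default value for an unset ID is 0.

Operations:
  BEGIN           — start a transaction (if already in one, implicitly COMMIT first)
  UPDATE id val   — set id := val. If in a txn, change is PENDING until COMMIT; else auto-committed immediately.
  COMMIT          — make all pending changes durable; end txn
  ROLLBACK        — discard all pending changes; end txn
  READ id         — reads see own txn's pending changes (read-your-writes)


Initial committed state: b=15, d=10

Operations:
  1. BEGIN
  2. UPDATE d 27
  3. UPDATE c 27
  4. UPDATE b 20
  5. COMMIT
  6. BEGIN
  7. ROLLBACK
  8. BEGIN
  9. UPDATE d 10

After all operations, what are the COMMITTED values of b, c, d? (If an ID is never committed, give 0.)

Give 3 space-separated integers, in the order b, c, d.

Answer: 20 27 27

Derivation:
Initial committed: {b=15, d=10}
Op 1: BEGIN: in_txn=True, pending={}
Op 2: UPDATE d=27 (pending; pending now {d=27})
Op 3: UPDATE c=27 (pending; pending now {c=27, d=27})
Op 4: UPDATE b=20 (pending; pending now {b=20, c=27, d=27})
Op 5: COMMIT: merged ['b', 'c', 'd'] into committed; committed now {b=20, c=27, d=27}
Op 6: BEGIN: in_txn=True, pending={}
Op 7: ROLLBACK: discarded pending []; in_txn=False
Op 8: BEGIN: in_txn=True, pending={}
Op 9: UPDATE d=10 (pending; pending now {d=10})
Final committed: {b=20, c=27, d=27}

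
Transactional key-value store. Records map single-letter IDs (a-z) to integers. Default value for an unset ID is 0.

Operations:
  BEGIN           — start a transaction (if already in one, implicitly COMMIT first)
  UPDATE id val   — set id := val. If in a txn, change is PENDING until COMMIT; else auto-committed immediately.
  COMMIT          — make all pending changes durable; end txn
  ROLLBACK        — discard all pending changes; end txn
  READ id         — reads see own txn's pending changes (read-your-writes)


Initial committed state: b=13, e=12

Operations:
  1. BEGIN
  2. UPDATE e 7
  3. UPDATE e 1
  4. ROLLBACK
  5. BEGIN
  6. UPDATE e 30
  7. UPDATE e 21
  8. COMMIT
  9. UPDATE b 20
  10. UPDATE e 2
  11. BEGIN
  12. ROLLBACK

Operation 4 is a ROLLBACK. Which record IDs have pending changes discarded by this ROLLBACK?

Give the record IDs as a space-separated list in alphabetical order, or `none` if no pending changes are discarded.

Initial committed: {b=13, e=12}
Op 1: BEGIN: in_txn=True, pending={}
Op 2: UPDATE e=7 (pending; pending now {e=7})
Op 3: UPDATE e=1 (pending; pending now {e=1})
Op 4: ROLLBACK: discarded pending ['e']; in_txn=False
Op 5: BEGIN: in_txn=True, pending={}
Op 6: UPDATE e=30 (pending; pending now {e=30})
Op 7: UPDATE e=21 (pending; pending now {e=21})
Op 8: COMMIT: merged ['e'] into committed; committed now {b=13, e=21}
Op 9: UPDATE b=20 (auto-commit; committed b=20)
Op 10: UPDATE e=2 (auto-commit; committed e=2)
Op 11: BEGIN: in_txn=True, pending={}
Op 12: ROLLBACK: discarded pending []; in_txn=False
ROLLBACK at op 4 discards: ['e']

Answer: e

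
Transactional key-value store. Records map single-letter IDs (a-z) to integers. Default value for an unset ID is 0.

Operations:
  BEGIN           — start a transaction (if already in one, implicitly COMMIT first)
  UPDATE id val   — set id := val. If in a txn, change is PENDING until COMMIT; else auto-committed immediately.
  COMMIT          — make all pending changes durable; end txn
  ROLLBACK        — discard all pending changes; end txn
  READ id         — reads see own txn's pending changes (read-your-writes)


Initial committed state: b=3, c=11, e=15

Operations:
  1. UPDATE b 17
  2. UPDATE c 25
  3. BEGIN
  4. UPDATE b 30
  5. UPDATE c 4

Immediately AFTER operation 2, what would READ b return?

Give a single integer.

Initial committed: {b=3, c=11, e=15}
Op 1: UPDATE b=17 (auto-commit; committed b=17)
Op 2: UPDATE c=25 (auto-commit; committed c=25)
After op 2: visible(b) = 17 (pending={}, committed={b=17, c=25, e=15})

Answer: 17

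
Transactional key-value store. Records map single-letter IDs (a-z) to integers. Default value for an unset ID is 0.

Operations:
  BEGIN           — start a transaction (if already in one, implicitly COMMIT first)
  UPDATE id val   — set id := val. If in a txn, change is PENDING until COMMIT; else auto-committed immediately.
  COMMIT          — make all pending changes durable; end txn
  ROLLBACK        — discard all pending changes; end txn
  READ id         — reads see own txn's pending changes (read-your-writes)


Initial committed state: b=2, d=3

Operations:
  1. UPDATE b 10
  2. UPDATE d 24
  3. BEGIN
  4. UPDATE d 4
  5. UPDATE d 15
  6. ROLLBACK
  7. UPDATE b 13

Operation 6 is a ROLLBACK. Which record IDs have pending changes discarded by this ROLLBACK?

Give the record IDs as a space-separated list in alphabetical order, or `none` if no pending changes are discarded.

Answer: d

Derivation:
Initial committed: {b=2, d=3}
Op 1: UPDATE b=10 (auto-commit; committed b=10)
Op 2: UPDATE d=24 (auto-commit; committed d=24)
Op 3: BEGIN: in_txn=True, pending={}
Op 4: UPDATE d=4 (pending; pending now {d=4})
Op 5: UPDATE d=15 (pending; pending now {d=15})
Op 6: ROLLBACK: discarded pending ['d']; in_txn=False
Op 7: UPDATE b=13 (auto-commit; committed b=13)
ROLLBACK at op 6 discards: ['d']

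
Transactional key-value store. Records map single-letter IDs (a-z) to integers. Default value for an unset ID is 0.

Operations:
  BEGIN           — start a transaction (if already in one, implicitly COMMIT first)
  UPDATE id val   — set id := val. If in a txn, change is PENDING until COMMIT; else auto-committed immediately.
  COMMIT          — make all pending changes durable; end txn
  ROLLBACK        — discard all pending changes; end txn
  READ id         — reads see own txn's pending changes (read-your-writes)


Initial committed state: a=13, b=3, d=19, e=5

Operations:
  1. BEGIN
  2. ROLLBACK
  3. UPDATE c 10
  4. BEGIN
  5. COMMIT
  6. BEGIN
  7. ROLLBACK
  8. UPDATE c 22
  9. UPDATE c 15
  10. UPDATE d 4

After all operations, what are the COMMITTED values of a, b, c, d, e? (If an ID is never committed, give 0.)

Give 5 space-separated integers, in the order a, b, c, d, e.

Initial committed: {a=13, b=3, d=19, e=5}
Op 1: BEGIN: in_txn=True, pending={}
Op 2: ROLLBACK: discarded pending []; in_txn=False
Op 3: UPDATE c=10 (auto-commit; committed c=10)
Op 4: BEGIN: in_txn=True, pending={}
Op 5: COMMIT: merged [] into committed; committed now {a=13, b=3, c=10, d=19, e=5}
Op 6: BEGIN: in_txn=True, pending={}
Op 7: ROLLBACK: discarded pending []; in_txn=False
Op 8: UPDATE c=22 (auto-commit; committed c=22)
Op 9: UPDATE c=15 (auto-commit; committed c=15)
Op 10: UPDATE d=4 (auto-commit; committed d=4)
Final committed: {a=13, b=3, c=15, d=4, e=5}

Answer: 13 3 15 4 5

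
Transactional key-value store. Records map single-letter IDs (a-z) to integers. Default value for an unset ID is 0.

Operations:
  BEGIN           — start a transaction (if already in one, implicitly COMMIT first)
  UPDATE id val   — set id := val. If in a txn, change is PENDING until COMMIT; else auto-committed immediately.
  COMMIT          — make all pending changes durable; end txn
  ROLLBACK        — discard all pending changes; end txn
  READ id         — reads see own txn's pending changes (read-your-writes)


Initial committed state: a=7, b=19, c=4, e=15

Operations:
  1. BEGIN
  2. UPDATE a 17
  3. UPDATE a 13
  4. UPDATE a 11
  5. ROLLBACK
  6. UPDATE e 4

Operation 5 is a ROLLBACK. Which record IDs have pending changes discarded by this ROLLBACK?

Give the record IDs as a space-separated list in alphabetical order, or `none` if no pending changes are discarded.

Initial committed: {a=7, b=19, c=4, e=15}
Op 1: BEGIN: in_txn=True, pending={}
Op 2: UPDATE a=17 (pending; pending now {a=17})
Op 3: UPDATE a=13 (pending; pending now {a=13})
Op 4: UPDATE a=11 (pending; pending now {a=11})
Op 5: ROLLBACK: discarded pending ['a']; in_txn=False
Op 6: UPDATE e=4 (auto-commit; committed e=4)
ROLLBACK at op 5 discards: ['a']

Answer: a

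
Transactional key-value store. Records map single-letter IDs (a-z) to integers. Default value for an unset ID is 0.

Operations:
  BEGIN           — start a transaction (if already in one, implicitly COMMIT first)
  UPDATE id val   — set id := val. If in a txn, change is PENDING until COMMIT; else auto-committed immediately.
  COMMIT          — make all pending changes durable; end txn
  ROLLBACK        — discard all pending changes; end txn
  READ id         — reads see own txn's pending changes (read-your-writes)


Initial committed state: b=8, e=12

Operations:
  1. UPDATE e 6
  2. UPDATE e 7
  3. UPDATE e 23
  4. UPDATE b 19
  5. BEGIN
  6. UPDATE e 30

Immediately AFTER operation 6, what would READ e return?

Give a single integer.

Answer: 30

Derivation:
Initial committed: {b=8, e=12}
Op 1: UPDATE e=6 (auto-commit; committed e=6)
Op 2: UPDATE e=7 (auto-commit; committed e=7)
Op 3: UPDATE e=23 (auto-commit; committed e=23)
Op 4: UPDATE b=19 (auto-commit; committed b=19)
Op 5: BEGIN: in_txn=True, pending={}
Op 6: UPDATE e=30 (pending; pending now {e=30})
After op 6: visible(e) = 30 (pending={e=30}, committed={b=19, e=23})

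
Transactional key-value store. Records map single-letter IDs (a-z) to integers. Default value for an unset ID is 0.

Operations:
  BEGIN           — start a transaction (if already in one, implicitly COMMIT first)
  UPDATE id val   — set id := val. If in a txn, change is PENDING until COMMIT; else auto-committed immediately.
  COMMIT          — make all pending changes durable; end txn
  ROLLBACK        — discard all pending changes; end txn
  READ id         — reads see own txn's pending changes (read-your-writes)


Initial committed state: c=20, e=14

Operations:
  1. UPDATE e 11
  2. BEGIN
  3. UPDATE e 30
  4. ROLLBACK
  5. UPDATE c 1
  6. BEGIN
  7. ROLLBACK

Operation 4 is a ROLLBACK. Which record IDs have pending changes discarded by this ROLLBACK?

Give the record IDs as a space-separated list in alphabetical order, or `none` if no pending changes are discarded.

Initial committed: {c=20, e=14}
Op 1: UPDATE e=11 (auto-commit; committed e=11)
Op 2: BEGIN: in_txn=True, pending={}
Op 3: UPDATE e=30 (pending; pending now {e=30})
Op 4: ROLLBACK: discarded pending ['e']; in_txn=False
Op 5: UPDATE c=1 (auto-commit; committed c=1)
Op 6: BEGIN: in_txn=True, pending={}
Op 7: ROLLBACK: discarded pending []; in_txn=False
ROLLBACK at op 4 discards: ['e']

Answer: e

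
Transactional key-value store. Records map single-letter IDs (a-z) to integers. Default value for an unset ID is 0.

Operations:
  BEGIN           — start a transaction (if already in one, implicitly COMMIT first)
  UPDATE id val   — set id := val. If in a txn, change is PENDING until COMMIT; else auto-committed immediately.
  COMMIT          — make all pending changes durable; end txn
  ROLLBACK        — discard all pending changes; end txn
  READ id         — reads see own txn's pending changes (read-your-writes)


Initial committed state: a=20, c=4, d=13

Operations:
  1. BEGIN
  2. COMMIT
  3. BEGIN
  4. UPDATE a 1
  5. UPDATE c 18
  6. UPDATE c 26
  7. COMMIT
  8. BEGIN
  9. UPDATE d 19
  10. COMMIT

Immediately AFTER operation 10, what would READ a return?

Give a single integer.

Answer: 1

Derivation:
Initial committed: {a=20, c=4, d=13}
Op 1: BEGIN: in_txn=True, pending={}
Op 2: COMMIT: merged [] into committed; committed now {a=20, c=4, d=13}
Op 3: BEGIN: in_txn=True, pending={}
Op 4: UPDATE a=1 (pending; pending now {a=1})
Op 5: UPDATE c=18 (pending; pending now {a=1, c=18})
Op 6: UPDATE c=26 (pending; pending now {a=1, c=26})
Op 7: COMMIT: merged ['a', 'c'] into committed; committed now {a=1, c=26, d=13}
Op 8: BEGIN: in_txn=True, pending={}
Op 9: UPDATE d=19 (pending; pending now {d=19})
Op 10: COMMIT: merged ['d'] into committed; committed now {a=1, c=26, d=19}
After op 10: visible(a) = 1 (pending={}, committed={a=1, c=26, d=19})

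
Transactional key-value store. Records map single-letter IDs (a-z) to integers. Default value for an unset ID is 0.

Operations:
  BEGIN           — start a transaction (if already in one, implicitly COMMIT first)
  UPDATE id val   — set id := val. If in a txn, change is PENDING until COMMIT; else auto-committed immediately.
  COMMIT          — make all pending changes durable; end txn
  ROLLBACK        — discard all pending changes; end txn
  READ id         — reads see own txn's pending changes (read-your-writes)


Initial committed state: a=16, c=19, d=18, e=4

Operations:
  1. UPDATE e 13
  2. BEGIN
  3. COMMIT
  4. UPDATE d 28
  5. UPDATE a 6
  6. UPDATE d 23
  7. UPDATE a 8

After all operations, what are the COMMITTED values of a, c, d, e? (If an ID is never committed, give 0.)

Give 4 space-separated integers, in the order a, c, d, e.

Answer: 8 19 23 13

Derivation:
Initial committed: {a=16, c=19, d=18, e=4}
Op 1: UPDATE e=13 (auto-commit; committed e=13)
Op 2: BEGIN: in_txn=True, pending={}
Op 3: COMMIT: merged [] into committed; committed now {a=16, c=19, d=18, e=13}
Op 4: UPDATE d=28 (auto-commit; committed d=28)
Op 5: UPDATE a=6 (auto-commit; committed a=6)
Op 6: UPDATE d=23 (auto-commit; committed d=23)
Op 7: UPDATE a=8 (auto-commit; committed a=8)
Final committed: {a=8, c=19, d=23, e=13}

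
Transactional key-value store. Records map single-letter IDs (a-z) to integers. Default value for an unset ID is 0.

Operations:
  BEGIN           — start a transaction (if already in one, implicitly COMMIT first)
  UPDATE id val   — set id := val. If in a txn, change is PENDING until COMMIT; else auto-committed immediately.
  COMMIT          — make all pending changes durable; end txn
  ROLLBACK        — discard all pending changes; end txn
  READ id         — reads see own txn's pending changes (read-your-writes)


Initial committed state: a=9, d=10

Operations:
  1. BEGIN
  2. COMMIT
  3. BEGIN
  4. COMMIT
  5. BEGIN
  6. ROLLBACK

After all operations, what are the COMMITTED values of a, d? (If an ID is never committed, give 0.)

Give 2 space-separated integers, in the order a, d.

Initial committed: {a=9, d=10}
Op 1: BEGIN: in_txn=True, pending={}
Op 2: COMMIT: merged [] into committed; committed now {a=9, d=10}
Op 3: BEGIN: in_txn=True, pending={}
Op 4: COMMIT: merged [] into committed; committed now {a=9, d=10}
Op 5: BEGIN: in_txn=True, pending={}
Op 6: ROLLBACK: discarded pending []; in_txn=False
Final committed: {a=9, d=10}

Answer: 9 10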